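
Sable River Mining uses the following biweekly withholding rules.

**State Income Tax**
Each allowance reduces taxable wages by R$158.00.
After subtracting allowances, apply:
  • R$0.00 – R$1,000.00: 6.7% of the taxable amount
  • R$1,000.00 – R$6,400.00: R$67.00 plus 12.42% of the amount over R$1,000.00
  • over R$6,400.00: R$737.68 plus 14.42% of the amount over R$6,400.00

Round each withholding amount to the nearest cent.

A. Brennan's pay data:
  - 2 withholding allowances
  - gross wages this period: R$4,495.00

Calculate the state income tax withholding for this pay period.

R$461.83

State Income Tax: taxable = R$4,495.00 − 2×R$158.00 = R$4,179.00
  R$67.00 + 12.42% × (R$4,179.00 − R$1,000.00) = R$67.00 + 12.42% × R$3,179.00 = R$461.83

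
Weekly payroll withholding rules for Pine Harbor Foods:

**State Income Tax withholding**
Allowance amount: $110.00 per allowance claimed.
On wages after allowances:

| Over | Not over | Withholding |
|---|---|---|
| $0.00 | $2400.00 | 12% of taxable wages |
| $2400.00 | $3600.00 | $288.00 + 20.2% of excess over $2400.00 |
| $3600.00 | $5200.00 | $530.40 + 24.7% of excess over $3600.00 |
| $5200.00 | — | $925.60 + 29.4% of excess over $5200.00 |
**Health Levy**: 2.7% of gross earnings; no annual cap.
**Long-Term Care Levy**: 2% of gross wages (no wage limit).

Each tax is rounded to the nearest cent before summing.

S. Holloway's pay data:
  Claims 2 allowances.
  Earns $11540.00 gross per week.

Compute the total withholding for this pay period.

$3267.26

State Income Tax: taxable = $11540.00 − 2×$110.00 = $11320.00
  $925.60 + 29.4% × ($11320.00 − $5200.00) = $925.60 + 29.4% × $6120.00 = $2724.88
Health Levy: 2.7% × $11540.00 = $311.58
Long-Term Care Levy: 2% × $11540.00 = $230.80
Total: $2724.88 + $311.58 + $230.80 = $3267.26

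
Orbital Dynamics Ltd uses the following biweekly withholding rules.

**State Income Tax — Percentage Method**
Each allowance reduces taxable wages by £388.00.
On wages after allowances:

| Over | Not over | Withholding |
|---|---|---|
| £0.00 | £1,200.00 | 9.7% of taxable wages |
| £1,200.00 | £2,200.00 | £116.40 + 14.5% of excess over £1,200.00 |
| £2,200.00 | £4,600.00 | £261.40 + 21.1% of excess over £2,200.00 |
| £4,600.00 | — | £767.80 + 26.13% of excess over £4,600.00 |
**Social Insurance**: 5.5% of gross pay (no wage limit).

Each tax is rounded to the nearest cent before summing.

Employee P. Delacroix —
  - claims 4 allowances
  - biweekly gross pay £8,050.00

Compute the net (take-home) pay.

State Income Tax: taxable = £8,050.00 − 4×£388.00 = £6,498.00
  £767.80 + 26.13% × (£6,498.00 − £4,600.00) = £767.80 + 26.13% × £1,898.00 = £1,263.75
Social Insurance: 5.5% × £8,050.00 = £442.75
Total withheld: £1,263.75 + £442.75 = £1,706.50
Net pay: £8,050.00 − £1,706.50 = £6,343.50

£6,343.50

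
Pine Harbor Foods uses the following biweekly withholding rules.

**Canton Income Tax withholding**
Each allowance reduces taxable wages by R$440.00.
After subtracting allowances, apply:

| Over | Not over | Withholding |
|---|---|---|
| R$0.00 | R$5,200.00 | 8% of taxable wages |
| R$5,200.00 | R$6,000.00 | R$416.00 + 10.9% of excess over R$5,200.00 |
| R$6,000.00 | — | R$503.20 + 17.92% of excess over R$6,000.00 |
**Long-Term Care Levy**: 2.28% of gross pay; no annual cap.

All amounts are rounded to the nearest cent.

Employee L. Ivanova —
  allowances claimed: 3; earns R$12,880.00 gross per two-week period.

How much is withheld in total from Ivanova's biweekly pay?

Canton Income Tax: taxable = R$12,880.00 − 3×R$440.00 = R$11,560.00
  R$503.20 + 17.92% × (R$11,560.00 − R$6,000.00) = R$503.20 + 17.92% × R$5,560.00 = R$1,499.55
Long-Term Care Levy: 2.28% × R$12,880.00 = R$293.66
Total: R$1,499.55 + R$293.66 = R$1,793.21

R$1,793.21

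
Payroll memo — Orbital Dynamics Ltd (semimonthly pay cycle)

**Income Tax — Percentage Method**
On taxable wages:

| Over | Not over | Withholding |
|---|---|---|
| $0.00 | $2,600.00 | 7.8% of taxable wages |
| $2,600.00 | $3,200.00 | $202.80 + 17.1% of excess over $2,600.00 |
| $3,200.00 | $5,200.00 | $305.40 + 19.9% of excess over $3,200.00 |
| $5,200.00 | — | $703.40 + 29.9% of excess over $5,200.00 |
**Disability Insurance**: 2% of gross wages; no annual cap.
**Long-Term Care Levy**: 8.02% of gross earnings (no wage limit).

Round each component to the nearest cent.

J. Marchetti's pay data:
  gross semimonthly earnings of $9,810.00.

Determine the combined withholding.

Income Tax: taxable = $9,810.00
  $703.40 + 29.9% × ($9,810.00 − $5,200.00) = $703.40 + 29.9% × $4,610.00 = $2,081.79
Disability Insurance: 2% × $9,810.00 = $196.20
Long-Term Care Levy: 8.02% × $9,810.00 = $786.76
Total: $2,081.79 + $196.20 + $786.76 = $3,064.75

$3,064.75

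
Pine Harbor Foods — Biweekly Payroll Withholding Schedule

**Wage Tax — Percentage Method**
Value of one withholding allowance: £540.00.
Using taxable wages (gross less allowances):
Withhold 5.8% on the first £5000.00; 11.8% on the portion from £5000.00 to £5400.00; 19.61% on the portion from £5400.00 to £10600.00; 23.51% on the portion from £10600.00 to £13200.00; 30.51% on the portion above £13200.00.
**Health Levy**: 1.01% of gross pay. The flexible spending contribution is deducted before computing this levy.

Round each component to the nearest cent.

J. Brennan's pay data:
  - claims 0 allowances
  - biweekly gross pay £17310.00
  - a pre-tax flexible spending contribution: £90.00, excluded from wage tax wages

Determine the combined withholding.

Wage Tax: taxable = £17310.00 − £90.00 = £17220.00
  £1968.18 + 30.51% × (£17220.00 − £13200.00) = £1968.18 + 30.51% × £4020.00 = £3194.68
Health Levy: 1.01% × £17220.00 = £173.92
Total: £3194.68 + £173.92 = £3368.60

£3368.60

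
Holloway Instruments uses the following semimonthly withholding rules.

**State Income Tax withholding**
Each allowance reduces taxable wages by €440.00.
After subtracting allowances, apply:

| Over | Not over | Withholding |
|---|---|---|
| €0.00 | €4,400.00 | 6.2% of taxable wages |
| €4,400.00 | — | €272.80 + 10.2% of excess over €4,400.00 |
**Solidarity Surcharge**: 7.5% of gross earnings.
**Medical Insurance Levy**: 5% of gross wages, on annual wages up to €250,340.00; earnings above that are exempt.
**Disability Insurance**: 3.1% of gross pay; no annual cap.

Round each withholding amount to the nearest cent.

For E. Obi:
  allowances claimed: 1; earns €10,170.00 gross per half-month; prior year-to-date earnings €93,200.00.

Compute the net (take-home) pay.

€7,767.02

State Income Tax: taxable = €10,170.00 − 1×€440.00 = €9,730.00
  €272.80 + 10.2% × (€9,730.00 − €4,400.00) = €272.80 + 10.2% × €5,330.00 = €816.46
Solidarity Surcharge: 7.5% × €10,170.00 = €762.75
Medical Insurance Levy: 5% × €10,170.00 = €508.50
Disability Insurance: 3.1% × €10,170.00 = €315.27
Total withheld: €816.46 + €762.75 + €508.50 + €315.27 = €2,402.98
Net pay: €10,170.00 − €2,402.98 = €7,767.02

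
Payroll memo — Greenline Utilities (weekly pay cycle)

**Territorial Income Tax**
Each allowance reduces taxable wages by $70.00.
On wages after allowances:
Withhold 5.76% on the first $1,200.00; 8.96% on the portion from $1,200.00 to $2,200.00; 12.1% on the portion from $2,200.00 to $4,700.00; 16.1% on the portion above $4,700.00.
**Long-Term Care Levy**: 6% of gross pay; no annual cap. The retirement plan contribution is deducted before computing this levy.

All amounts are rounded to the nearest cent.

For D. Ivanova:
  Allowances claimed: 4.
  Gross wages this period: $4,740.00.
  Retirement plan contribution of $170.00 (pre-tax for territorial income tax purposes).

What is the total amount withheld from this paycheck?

Territorial Income Tax: taxable = $4,740.00 − $170.00 − 4×$70.00 = $4,290.00
  $158.72 + 12.1% × ($4,290.00 − $2,200.00) = $158.72 + 12.1% × $2,090.00 = $411.61
Long-Term Care Levy: 6% × $4,570.00 = $274.20
Total: $411.61 + $274.20 = $685.81

$685.81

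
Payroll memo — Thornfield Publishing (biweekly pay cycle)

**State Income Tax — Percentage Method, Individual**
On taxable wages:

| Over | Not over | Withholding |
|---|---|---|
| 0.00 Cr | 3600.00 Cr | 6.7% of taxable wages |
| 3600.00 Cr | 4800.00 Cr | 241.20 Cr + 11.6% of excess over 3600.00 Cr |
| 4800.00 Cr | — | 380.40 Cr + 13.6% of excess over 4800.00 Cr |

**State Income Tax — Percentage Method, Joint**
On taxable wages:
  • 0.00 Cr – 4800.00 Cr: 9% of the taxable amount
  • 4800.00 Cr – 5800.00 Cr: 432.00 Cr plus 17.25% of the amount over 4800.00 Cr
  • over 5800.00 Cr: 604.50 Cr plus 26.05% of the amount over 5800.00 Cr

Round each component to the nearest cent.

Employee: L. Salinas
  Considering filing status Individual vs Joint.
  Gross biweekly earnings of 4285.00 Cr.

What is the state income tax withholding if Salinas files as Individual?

320.66 Cr

State Income Tax (Individual): taxable = 4285.00 Cr
  241.20 Cr + 11.6% × (4285.00 Cr − 3600.00 Cr) = 241.20 Cr + 11.6% × 685.00 Cr = 320.66 Cr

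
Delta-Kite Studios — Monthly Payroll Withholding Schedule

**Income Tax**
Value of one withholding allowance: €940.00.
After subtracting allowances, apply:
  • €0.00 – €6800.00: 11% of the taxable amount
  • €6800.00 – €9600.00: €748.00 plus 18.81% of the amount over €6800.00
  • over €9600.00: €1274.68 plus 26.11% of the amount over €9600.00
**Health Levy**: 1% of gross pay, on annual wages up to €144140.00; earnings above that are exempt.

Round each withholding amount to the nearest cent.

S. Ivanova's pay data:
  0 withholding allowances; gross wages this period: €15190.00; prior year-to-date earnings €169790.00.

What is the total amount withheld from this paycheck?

€2734.23

Income Tax: taxable = €15190.00
  €1274.68 + 26.11% × (€15190.00 − €9600.00) = €1274.68 + 26.11% × €5590.00 = €2734.23
Health Levy: YTD €169790.00 ≥ cap €144140.00 → €0.00
Total: €2734.23 + €0.00 = €2734.23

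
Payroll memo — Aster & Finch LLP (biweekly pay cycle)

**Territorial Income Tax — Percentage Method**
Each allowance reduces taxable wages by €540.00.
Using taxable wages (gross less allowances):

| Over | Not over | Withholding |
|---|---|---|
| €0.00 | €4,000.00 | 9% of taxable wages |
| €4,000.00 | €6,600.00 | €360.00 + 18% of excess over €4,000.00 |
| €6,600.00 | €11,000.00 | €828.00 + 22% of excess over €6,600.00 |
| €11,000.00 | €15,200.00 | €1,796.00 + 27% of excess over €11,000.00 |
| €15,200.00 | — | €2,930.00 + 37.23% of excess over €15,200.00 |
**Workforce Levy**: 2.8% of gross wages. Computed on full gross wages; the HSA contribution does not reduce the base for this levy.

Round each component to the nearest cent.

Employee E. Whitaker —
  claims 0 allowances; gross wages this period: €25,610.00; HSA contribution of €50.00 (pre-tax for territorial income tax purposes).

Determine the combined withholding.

€7,504.11

Territorial Income Tax: taxable = €25,610.00 − €50.00 = €25,560.00
  €2,930.00 + 37.23% × (€25,560.00 − €15,200.00) = €2,930.00 + 37.23% × €10,360.00 = €6,787.03
Workforce Levy: 2.8% × €25,610.00 = €717.08
Total: €6,787.03 + €717.08 = €7,504.11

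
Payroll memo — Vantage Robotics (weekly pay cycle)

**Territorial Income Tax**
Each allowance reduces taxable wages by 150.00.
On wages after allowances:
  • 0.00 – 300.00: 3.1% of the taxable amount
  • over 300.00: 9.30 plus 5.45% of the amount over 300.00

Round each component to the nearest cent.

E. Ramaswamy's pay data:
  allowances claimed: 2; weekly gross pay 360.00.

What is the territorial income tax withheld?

Territorial Income Tax: taxable = 360.00 − 2×150.00 = 60.00
  3.1% × 60.00 = 1.86

1.86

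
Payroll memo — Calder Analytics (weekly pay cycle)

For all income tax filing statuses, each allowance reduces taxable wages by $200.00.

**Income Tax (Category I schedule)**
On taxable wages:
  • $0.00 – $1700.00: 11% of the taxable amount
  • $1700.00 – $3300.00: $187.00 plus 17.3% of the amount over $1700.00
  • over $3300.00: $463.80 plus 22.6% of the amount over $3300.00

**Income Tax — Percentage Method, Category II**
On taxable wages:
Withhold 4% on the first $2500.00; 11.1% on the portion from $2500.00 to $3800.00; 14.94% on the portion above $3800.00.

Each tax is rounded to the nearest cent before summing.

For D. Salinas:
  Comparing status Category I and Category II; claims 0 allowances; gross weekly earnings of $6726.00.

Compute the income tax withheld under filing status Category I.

$1238.08

Income Tax (Category I): taxable = $6726.00
  $463.80 + 22.6% × ($6726.00 − $3300.00) = $463.80 + 22.6% × $3426.00 = $1238.08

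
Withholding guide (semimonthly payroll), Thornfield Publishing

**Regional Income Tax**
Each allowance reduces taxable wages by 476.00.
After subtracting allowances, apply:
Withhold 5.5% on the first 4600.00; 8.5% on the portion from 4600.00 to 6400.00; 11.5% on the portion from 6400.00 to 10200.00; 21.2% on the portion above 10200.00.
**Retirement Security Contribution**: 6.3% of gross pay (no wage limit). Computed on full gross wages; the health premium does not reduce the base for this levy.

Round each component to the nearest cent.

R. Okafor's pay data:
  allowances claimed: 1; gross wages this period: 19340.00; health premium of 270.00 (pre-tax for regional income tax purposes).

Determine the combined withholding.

Regional Income Tax: taxable = 19340.00 − 270.00 − 1×476.00 = 18594.00
  843.00 + 21.2% × (18594.00 − 10200.00) = 843.00 + 21.2% × 8394.00 = 2622.53
Retirement Security Contribution: 6.3% × 19340.00 = 1218.42
Total: 2622.53 + 1218.42 = 3840.95

3840.95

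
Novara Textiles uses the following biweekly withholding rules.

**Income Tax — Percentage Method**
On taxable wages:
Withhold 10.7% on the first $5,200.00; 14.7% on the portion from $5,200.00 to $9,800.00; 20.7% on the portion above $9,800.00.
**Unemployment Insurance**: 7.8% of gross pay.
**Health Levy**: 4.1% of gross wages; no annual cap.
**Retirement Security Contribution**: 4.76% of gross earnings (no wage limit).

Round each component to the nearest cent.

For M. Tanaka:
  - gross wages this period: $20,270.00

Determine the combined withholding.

$6,776.87

Income Tax: taxable = $20,270.00
  $1,232.60 + 20.7% × ($20,270.00 − $9,800.00) = $1,232.60 + 20.7% × $10,470.00 = $3,399.89
Unemployment Insurance: 7.8% × $20,270.00 = $1,581.06
Health Levy: 4.1% × $20,270.00 = $831.07
Retirement Security Contribution: 4.76% × $20,270.00 = $964.85
Total: $3,399.89 + $1,581.06 + $831.07 + $964.85 = $6,776.87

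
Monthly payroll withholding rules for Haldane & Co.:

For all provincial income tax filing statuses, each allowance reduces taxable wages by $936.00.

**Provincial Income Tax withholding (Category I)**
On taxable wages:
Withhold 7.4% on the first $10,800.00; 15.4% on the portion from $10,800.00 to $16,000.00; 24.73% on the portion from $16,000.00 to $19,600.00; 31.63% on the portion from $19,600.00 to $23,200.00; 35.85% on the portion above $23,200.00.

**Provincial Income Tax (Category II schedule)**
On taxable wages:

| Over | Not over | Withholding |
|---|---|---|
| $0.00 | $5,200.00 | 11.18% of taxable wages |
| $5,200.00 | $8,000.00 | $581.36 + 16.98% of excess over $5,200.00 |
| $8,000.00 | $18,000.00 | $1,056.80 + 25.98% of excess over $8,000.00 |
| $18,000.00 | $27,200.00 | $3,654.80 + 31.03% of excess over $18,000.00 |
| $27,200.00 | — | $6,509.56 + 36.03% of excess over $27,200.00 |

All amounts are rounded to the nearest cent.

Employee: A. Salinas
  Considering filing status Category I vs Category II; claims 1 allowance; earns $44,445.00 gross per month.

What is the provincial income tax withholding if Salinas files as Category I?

$10,909.74

Provincial Income Tax (Category I): taxable = $44,445.00 − 1×$936.00 = $43,509.00
  $3,628.96 + 35.85% × ($43,509.00 − $23,200.00) = $3,628.96 + 35.85% × $20,309.00 = $10,909.74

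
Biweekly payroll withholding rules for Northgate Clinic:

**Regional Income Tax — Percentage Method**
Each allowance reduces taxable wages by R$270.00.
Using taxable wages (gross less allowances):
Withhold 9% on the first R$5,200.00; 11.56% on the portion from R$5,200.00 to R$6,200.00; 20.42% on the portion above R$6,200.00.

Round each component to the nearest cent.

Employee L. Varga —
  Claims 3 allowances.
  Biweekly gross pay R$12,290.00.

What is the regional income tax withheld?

R$1,661.78

Regional Income Tax: taxable = R$12,290.00 − 3×R$270.00 = R$11,480.00
  R$583.60 + 20.42% × (R$11,480.00 − R$6,200.00) = R$583.60 + 20.42% × R$5,280.00 = R$1,661.78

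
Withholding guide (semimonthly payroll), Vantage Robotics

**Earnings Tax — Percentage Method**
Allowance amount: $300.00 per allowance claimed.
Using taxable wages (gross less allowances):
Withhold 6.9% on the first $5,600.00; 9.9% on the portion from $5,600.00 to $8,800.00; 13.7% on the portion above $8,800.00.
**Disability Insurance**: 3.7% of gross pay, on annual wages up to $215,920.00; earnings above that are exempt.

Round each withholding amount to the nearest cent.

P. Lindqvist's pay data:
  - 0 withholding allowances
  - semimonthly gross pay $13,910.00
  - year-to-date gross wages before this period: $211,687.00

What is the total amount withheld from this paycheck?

Earnings Tax: taxable = $13,910.00
  $703.20 + 13.7% × ($13,910.00 − $8,800.00) = $703.20 + 13.7% × $5,110.00 = $1,403.27
Disability Insurance: cap $215,920.00 − YTD $211,687.00 = $4,233.00 subject; 3.7% × $4,233.00 = $156.62
Total: $1,403.27 + $156.62 = $1,559.89

$1,559.89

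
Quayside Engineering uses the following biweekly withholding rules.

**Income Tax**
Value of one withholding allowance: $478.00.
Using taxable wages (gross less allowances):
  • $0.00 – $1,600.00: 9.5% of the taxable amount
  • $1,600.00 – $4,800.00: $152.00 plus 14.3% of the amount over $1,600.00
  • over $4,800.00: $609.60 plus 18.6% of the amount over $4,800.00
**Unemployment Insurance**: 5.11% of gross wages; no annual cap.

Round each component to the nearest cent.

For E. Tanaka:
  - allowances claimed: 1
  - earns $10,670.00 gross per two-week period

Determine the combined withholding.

Income Tax: taxable = $10,670.00 − 1×$478.00 = $10,192.00
  $609.60 + 18.6% × ($10,192.00 − $4,800.00) = $609.60 + 18.6% × $5,392.00 = $1,612.51
Unemployment Insurance: 5.11% × $10,670.00 = $545.24
Total: $1,612.51 + $545.24 = $2,157.75

$2,157.75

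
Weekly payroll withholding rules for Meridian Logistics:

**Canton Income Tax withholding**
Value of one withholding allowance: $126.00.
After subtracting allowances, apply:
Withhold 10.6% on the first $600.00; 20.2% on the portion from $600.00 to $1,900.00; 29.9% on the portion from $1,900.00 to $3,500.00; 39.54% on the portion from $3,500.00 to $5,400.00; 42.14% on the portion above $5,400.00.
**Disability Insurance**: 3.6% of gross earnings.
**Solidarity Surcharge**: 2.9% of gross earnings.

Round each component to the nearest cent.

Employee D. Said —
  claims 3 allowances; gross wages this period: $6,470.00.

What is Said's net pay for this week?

Canton Income Tax: taxable = $6,470.00 − 3×$126.00 = $6,092.00
  $1,555.86 + 42.14% × ($6,092.00 − $5,400.00) = $1,555.86 + 42.14% × $692.00 = $1,847.47
Disability Insurance: 3.6% × $6,470.00 = $232.92
Solidarity Surcharge: 2.9% × $6,470.00 = $187.63
Total withheld: $1,847.47 + $232.92 + $187.63 = $2,268.02
Net pay: $6,470.00 − $2,268.02 = $4,201.98

$4,201.98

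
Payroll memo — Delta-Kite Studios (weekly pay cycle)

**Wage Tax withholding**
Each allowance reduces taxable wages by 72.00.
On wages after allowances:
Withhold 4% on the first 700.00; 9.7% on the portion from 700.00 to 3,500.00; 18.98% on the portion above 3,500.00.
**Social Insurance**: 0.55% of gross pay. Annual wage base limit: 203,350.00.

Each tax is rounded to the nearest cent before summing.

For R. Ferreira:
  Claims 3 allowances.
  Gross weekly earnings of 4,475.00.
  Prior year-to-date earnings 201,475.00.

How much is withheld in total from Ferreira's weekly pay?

Wage Tax: taxable = 4,475.00 − 3×72.00 = 4,259.00
  299.60 + 18.98% × (4,259.00 − 3,500.00) = 299.60 + 18.98% × 759.00 = 443.66
Social Insurance: cap 203,350.00 − YTD 201,475.00 = 1,875.00 subject; 0.55% × 1,875.00 = 10.31
Total: 443.66 + 10.31 = 453.97

453.97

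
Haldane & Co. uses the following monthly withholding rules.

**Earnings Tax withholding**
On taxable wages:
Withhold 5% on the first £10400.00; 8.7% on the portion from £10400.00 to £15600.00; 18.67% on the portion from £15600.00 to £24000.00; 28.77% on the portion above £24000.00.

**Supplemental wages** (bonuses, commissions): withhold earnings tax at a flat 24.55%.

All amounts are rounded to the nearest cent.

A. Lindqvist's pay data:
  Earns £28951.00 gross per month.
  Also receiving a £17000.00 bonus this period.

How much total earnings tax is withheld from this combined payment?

£8138.58

Earnings Tax: taxable = £28951.00
  £2540.68 + 28.77% × (£28951.00 − £24000.00) = £2540.68 + 28.77% × £4951.00 = £3965.08
Supplemental (24.55% flat on bonus): 24.55% × £17000.00 = £4173.50
Total earnings tax: £3965.08 + £4173.50 = £8138.58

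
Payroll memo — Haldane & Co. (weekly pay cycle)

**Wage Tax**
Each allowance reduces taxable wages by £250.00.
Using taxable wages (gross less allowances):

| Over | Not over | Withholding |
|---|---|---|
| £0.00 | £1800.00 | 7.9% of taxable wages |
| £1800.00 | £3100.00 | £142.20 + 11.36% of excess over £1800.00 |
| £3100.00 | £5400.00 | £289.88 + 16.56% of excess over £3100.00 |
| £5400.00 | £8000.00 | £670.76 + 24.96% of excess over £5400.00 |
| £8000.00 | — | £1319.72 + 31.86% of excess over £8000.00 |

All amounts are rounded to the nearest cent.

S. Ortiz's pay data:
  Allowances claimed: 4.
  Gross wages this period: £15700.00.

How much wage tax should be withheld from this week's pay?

£3454.34

Wage Tax: taxable = £15700.00 − 4×£250.00 = £14700.00
  £1319.72 + 31.86% × (£14700.00 − £8000.00) = £1319.72 + 31.86% × £6700.00 = £3454.34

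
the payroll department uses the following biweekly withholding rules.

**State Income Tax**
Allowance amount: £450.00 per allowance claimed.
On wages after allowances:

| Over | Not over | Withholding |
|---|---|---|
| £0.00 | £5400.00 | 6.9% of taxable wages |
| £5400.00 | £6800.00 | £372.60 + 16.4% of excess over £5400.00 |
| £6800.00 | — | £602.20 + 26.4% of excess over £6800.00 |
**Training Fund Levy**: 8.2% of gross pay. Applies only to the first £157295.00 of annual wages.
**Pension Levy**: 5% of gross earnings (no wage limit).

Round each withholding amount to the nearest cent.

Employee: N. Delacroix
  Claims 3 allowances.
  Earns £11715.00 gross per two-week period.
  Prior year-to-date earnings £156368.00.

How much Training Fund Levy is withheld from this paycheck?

£76.01

Training Fund Levy: cap £157295.00 − YTD £156368.00 = £927.00 subject; 8.2% × £927.00 = £76.01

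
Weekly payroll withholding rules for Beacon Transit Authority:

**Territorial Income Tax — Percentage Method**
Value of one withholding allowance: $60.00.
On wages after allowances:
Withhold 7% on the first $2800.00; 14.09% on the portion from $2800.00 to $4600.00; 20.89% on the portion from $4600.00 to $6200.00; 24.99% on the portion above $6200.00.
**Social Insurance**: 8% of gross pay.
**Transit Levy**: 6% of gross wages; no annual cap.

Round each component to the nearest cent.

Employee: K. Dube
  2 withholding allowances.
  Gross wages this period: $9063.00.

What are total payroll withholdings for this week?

$2738.16

Territorial Income Tax: taxable = $9063.00 − 2×$60.00 = $8943.00
  $783.86 + 24.99% × ($8943.00 − $6200.00) = $783.86 + 24.99% × $2743.00 = $1469.34
Social Insurance: 8% × $9063.00 = $725.04
Transit Levy: 6% × $9063.00 = $543.78
Total: $1469.34 + $725.04 + $543.78 = $2738.16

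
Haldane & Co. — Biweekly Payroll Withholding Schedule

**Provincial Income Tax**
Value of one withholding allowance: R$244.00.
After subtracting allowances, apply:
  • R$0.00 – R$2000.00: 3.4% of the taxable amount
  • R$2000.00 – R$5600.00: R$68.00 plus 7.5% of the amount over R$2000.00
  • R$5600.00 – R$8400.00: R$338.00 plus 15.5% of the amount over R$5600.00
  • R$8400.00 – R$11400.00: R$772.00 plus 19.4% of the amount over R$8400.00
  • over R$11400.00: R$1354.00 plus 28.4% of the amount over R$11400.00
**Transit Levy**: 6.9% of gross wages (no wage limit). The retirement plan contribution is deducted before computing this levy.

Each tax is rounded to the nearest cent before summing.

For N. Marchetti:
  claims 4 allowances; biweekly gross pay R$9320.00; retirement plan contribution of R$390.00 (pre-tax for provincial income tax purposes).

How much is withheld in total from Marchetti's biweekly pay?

Provincial Income Tax: taxable = R$9320.00 − R$390.00 − 4×R$244.00 = R$7954.00
  R$338.00 + 15.5% × (R$7954.00 − R$5600.00) = R$338.00 + 15.5% × R$2354.00 = R$702.87
Transit Levy: 6.9% × R$8930.00 = R$616.17
Total: R$702.87 + R$616.17 = R$1319.04

R$1319.04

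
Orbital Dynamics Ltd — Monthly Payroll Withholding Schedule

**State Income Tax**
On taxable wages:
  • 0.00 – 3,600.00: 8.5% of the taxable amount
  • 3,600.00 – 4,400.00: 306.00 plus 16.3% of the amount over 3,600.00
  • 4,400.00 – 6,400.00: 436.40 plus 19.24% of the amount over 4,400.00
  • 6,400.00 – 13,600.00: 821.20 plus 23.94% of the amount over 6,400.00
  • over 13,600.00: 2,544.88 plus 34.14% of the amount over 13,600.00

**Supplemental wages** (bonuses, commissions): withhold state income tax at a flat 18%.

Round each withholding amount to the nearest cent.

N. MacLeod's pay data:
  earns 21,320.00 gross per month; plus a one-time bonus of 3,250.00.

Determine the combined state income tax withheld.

State Income Tax: taxable = 21,320.00
  2,544.88 + 34.14% × (21,320.00 − 13,600.00) = 2,544.88 + 34.14% × 7,720.00 = 5,180.49
Supplemental (18% flat on bonus): 18% × 3,250.00 = 585.00
Total state income tax: 5,180.49 + 585.00 = 5,765.49

5,765.49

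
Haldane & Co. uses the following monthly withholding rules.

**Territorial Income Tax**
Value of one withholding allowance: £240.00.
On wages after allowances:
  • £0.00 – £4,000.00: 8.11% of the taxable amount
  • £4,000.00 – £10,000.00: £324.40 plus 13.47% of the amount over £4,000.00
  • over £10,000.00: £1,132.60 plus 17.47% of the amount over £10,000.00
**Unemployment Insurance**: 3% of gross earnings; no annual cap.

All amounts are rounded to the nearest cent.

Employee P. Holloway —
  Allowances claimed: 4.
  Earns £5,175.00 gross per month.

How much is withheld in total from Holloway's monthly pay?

Territorial Income Tax: taxable = £5,175.00 − 4×£240.00 = £4,215.00
  £324.40 + 13.47% × (£4,215.00 − £4,000.00) = £324.40 + 13.47% × £215.00 = £353.36
Unemployment Insurance: 3% × £5,175.00 = £155.25
Total: £353.36 + £155.25 = £508.61

£508.61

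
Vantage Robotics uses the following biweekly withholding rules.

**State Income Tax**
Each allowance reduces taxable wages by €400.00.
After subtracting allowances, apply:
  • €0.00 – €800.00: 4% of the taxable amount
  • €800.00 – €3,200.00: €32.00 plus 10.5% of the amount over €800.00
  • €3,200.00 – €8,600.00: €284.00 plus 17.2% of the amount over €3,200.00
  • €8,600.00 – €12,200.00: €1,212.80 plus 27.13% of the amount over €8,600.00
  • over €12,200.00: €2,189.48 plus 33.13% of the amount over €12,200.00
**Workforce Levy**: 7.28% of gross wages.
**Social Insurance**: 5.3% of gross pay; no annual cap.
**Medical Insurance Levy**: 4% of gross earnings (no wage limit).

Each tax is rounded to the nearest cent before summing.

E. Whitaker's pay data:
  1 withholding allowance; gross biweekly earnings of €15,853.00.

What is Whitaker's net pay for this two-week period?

State Income Tax: taxable = €15,853.00 − 1×€400.00 = €15,453.00
  €2,189.48 + 33.13% × (€15,453.00 − €12,200.00) = €2,189.48 + 33.13% × €3,253.00 = €3,267.20
Workforce Levy: 7.28% × €15,853.00 = €1,154.10
Social Insurance: 5.3% × €15,853.00 = €840.21
Medical Insurance Levy: 4% × €15,853.00 = €634.12
Total withheld: €3,267.20 + €1,154.10 + €840.21 + €634.12 = €5,895.63
Net pay: €15,853.00 − €5,895.63 = €9,957.37

€9,957.37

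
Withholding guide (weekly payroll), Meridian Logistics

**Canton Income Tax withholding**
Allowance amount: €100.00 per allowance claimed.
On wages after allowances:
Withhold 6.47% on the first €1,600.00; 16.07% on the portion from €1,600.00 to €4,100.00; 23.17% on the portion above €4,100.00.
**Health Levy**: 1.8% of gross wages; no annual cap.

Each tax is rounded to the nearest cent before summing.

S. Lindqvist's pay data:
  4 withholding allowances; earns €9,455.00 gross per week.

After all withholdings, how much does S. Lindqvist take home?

€7,631.47

Canton Income Tax: taxable = €9,455.00 − 4×€100.00 = €9,055.00
  €505.27 + 23.17% × (€9,055.00 − €4,100.00) = €505.27 + 23.17% × €4,955.00 = €1,653.34
Health Levy: 1.8% × €9,455.00 = €170.19
Total withheld: €1,653.34 + €170.19 = €1,823.53
Net pay: €9,455.00 − €1,823.53 = €7,631.47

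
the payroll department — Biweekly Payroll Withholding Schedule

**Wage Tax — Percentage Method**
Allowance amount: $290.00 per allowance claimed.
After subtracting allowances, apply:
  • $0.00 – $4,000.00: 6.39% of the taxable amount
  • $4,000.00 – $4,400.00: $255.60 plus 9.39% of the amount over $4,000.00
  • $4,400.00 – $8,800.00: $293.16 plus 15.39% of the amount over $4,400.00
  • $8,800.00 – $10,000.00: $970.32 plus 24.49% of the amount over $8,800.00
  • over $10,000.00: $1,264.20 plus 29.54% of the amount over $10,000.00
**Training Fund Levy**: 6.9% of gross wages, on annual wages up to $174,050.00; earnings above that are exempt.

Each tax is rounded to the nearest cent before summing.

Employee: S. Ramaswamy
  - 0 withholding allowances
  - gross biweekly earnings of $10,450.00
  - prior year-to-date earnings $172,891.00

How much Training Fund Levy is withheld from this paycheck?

$79.97

Training Fund Levy: cap $174,050.00 − YTD $172,891.00 = $1,159.00 subject; 6.9% × $1,159.00 = $79.97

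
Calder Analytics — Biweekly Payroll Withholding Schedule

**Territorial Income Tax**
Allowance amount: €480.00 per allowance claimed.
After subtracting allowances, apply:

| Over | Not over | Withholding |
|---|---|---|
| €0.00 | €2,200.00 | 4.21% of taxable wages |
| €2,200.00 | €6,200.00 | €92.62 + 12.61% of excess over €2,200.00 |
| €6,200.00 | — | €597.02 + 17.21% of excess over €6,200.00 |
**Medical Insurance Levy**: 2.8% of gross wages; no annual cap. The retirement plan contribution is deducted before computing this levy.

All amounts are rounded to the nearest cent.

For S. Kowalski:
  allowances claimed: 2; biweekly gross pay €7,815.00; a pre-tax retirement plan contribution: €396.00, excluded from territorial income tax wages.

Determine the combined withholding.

€849.32

Territorial Income Tax: taxable = €7,815.00 − €396.00 − 2×€480.00 = €6,459.00
  €597.02 + 17.21% × (€6,459.00 − €6,200.00) = €597.02 + 17.21% × €259.00 = €641.59
Medical Insurance Levy: 2.8% × €7,419.00 = €207.73
Total: €641.59 + €207.73 = €849.32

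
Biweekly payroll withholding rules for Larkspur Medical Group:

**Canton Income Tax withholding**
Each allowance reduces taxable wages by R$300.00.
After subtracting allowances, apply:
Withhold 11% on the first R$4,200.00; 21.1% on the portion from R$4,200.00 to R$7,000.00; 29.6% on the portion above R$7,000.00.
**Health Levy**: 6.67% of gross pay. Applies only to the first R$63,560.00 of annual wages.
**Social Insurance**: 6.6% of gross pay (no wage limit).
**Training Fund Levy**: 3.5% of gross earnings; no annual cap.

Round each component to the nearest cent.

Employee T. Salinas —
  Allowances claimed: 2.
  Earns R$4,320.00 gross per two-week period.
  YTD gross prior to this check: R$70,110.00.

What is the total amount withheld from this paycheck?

R$845.52

Canton Income Tax: taxable = R$4,320.00 − 2×R$300.00 = R$3,720.00
  11% × R$3,720.00 = R$409.20
Health Levy: YTD R$70,110.00 ≥ cap R$63,560.00 → R$0.00
Social Insurance: 6.6% × R$4,320.00 = R$285.12
Training Fund Levy: 3.5% × R$4,320.00 = R$151.20
Total: R$409.20 + R$0.00 + R$285.12 + R$151.20 = R$845.52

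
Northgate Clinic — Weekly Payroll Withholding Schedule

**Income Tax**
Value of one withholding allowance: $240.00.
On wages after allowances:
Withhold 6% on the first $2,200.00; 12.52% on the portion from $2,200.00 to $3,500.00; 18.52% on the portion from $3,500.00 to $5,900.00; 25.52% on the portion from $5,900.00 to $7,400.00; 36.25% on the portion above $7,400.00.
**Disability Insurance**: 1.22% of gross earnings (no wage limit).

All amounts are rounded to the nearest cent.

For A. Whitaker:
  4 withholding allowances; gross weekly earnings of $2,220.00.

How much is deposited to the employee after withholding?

$2,117.32

Income Tax: taxable = $2,220.00 − 4×$240.00 = $1,260.00
  6% × $1,260.00 = $75.60
Disability Insurance: 1.22% × $2,220.00 = $27.08
Total withheld: $75.60 + $27.08 = $102.68
Net pay: $2,220.00 − $102.68 = $2,117.32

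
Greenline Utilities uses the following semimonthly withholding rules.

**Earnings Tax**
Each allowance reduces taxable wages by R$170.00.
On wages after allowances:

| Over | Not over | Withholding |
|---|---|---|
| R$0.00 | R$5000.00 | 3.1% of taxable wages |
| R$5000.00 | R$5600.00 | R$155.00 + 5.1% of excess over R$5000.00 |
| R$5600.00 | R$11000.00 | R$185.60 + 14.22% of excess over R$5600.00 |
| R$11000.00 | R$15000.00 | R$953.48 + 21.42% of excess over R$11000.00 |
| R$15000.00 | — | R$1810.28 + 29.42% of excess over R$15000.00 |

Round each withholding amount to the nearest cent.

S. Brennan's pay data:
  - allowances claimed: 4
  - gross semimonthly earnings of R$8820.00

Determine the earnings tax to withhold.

Earnings Tax: taxable = R$8820.00 − 4×R$170.00 = R$8140.00
  R$185.60 + 14.22% × (R$8140.00 − R$5600.00) = R$185.60 + 14.22% × R$2540.00 = R$546.79

R$546.79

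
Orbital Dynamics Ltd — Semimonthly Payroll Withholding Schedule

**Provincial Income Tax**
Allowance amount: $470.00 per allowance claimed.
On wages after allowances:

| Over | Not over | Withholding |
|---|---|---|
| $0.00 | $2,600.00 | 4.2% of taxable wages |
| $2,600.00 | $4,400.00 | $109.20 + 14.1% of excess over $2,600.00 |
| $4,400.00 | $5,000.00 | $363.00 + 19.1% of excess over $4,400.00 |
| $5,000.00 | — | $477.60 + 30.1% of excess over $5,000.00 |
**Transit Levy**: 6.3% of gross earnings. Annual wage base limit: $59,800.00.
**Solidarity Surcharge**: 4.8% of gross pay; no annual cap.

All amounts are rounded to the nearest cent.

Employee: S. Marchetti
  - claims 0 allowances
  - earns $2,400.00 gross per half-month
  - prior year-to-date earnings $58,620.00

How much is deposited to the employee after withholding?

$2,109.66

Provincial Income Tax: taxable = $2,400.00
  4.2% × $2,400.00 = $100.80
Transit Levy: cap $59,800.00 − YTD $58,620.00 = $1,180.00 subject; 6.3% × $1,180.00 = $74.34
Solidarity Surcharge: 4.8% × $2,400.00 = $115.20
Total withheld: $100.80 + $74.34 + $115.20 = $290.34
Net pay: $2,400.00 − $290.34 = $2,109.66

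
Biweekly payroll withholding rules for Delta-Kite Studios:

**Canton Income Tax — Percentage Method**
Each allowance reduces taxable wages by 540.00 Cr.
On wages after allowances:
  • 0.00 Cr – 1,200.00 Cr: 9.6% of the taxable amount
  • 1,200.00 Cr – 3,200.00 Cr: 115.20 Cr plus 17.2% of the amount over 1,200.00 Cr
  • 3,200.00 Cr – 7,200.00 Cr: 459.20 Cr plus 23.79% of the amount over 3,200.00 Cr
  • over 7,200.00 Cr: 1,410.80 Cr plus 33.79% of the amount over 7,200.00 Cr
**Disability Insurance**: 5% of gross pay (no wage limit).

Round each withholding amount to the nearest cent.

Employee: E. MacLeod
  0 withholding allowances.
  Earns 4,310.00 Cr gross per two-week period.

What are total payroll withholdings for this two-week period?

938.77 Cr

Canton Income Tax: taxable = 4,310.00 Cr
  459.20 Cr + 23.79% × (4,310.00 Cr − 3,200.00 Cr) = 459.20 Cr + 23.79% × 1,110.00 Cr = 723.27 Cr
Disability Insurance: 5% × 4,310.00 Cr = 215.50 Cr
Total: 723.27 Cr + 215.50 Cr = 938.77 Cr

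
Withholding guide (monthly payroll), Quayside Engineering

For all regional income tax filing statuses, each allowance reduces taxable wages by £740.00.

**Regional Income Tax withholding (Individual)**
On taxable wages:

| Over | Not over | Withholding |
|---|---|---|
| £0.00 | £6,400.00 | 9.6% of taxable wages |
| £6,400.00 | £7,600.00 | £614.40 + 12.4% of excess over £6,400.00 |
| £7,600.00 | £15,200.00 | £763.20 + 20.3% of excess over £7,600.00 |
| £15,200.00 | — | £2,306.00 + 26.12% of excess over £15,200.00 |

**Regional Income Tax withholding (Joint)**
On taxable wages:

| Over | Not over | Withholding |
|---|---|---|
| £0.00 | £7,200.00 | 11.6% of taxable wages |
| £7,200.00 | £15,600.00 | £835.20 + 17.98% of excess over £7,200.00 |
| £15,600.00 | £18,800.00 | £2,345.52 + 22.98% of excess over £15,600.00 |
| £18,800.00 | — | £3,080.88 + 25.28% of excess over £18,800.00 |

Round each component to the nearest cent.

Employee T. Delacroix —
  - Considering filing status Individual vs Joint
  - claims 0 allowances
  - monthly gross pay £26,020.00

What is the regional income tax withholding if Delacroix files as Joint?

£4,906.10

Regional Income Tax (Joint): taxable = £26,020.00
  £3,080.88 + 25.28% × (£26,020.00 − £18,800.00) = £3,080.88 + 25.28% × £7,220.00 = £4,906.10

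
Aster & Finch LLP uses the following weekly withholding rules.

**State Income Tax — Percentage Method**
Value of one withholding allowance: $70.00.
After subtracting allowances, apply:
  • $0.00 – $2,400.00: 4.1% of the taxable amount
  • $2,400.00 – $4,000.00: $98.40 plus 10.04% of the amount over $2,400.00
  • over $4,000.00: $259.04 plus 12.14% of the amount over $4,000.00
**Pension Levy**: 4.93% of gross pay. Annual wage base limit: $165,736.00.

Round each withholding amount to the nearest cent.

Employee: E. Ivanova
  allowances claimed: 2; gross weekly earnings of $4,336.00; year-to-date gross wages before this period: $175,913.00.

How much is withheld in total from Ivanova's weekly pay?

State Income Tax: taxable = $4,336.00 − 2×$70.00 = $4,196.00
  $259.04 + 12.14% × ($4,196.00 − $4,000.00) = $259.04 + 12.14% × $196.00 = $282.83
Pension Levy: YTD $175,913.00 ≥ cap $165,736.00 → $0.00
Total: $282.83 + $0.00 = $282.83

$282.83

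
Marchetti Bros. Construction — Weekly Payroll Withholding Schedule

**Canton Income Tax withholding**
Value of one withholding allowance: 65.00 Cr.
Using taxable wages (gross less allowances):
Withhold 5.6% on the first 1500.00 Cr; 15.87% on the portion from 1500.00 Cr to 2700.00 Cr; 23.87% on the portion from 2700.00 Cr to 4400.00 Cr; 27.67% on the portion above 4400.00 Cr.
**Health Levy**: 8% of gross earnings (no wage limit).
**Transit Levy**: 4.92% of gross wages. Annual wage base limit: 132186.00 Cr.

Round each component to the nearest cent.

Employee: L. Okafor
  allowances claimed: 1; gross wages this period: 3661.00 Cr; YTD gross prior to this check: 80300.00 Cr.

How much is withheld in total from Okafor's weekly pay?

961.32 Cr

Canton Income Tax: taxable = 3661.00 Cr − 1×65.00 Cr = 3596.00 Cr
  274.44 Cr + 23.87% × (3596.00 Cr − 2700.00 Cr) = 274.44 Cr + 23.87% × 896.00 Cr = 488.32 Cr
Health Levy: 8% × 3661.00 Cr = 292.88 Cr
Transit Levy: 4.92% × 3661.00 Cr = 180.12 Cr
Total: 488.32 Cr + 292.88 Cr + 180.12 Cr = 961.32 Cr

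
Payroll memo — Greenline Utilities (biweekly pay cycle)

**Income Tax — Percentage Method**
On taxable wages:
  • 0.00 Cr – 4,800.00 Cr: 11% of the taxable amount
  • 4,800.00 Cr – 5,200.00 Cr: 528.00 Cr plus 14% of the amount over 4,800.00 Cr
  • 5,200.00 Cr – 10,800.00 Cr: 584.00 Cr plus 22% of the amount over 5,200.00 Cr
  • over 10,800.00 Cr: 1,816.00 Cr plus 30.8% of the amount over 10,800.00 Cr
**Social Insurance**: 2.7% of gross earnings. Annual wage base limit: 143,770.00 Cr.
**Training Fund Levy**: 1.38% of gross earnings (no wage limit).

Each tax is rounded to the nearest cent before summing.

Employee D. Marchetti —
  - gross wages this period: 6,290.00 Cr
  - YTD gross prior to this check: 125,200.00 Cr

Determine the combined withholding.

1,080.43 Cr

Income Tax: taxable = 6,290.00 Cr
  584.00 Cr + 22% × (6,290.00 Cr − 5,200.00 Cr) = 584.00 Cr + 22% × 1,090.00 Cr = 823.80 Cr
Social Insurance: 2.7% × 6,290.00 Cr = 169.83 Cr
Training Fund Levy: 1.38% × 6,290.00 Cr = 86.80 Cr
Total: 823.80 Cr + 169.83 Cr + 86.80 Cr = 1,080.43 Cr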